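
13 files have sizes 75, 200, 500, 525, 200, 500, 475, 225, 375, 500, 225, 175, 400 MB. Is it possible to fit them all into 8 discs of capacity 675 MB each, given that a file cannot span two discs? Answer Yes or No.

A valid assignment using 8 discs:
  disc 1: 525 + 75 = 600
  disc 2: 500 + 175 = 675
  disc 3: 500 = 500
  disc 4: 500 = 500
  disc 5: 475 + 200 = 675
  disc 6: 400 + 225 = 625
  disc 7: 375 + 225 = 600
  disc 8: 200 = 200
Every load is within 675 MB, so 8 discs suffice.

Yes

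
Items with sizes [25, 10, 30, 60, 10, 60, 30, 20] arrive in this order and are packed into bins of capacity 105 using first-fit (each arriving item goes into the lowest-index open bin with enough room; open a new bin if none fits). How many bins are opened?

3

  25 → bin 1 (new)  [load 25/105]
  10 → bin 1  [load 35/105]
  30 → bin 1  [load 65/105]
  60 → bin 2 (new)  [load 60/105]
  10 → bin 1  [load 75/105]
  60 → bin 3 (new)  [load 60/105]
  30 → bin 1  [load 105/105]
  20 → bin 2  [load 80/105]
3 bins opened.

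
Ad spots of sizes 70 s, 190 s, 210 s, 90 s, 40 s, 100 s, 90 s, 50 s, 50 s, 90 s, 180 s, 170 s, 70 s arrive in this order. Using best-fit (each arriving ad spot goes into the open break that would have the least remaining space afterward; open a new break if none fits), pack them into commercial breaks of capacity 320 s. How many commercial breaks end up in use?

  70 → break 1 (new)  [load 70/320]
  190 → break 1  [load 260/320]
  210 → break 2 (new)  [load 210/320]
  90 → break 2  [load 300/320]
  40 → break 1  [load 300/320]
  100 → break 3 (new)  [load 100/320]
  90 → break 3  [load 190/320]
  50 → break 3  [load 240/320]
  50 → break 3  [load 290/320]
  90 → break 4 (new)  [load 90/320]
  180 → break 4  [load 270/320]
  170 → break 5 (new)  [load 170/320]
  70 → break 5  [load 240/320]
5 commercial breaks opened.

5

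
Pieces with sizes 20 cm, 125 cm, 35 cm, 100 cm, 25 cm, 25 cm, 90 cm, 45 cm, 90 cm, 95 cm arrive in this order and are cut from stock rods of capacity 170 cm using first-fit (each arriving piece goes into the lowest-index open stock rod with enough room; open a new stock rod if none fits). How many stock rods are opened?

  20 → stock rod 1 (new)  [load 20/170]
  125 → stock rod 1  [load 145/170]
  35 → stock rod 2 (new)  [load 35/170]
  100 → stock rod 2  [load 135/170]
  25 → stock rod 1  [load 170/170]
  25 → stock rod 2  [load 160/170]
  90 → stock rod 3 (new)  [load 90/170]
  45 → stock rod 3  [load 135/170]
  90 → stock rod 4 (new)  [load 90/170]
  95 → stock rod 5 (new)  [load 95/170]
5 stock rods opened.

5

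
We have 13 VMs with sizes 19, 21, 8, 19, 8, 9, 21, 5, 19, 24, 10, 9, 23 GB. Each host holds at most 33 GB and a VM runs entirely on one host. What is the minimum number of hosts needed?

Total = 24 + 23 + 21 + 21 + 19 + 19 + 19 + 10 + 9 + 9 + 8 + 8 + 5 = 195 GB.
Lower bound: ⌈195/33⌉ = 6 hosts.
Also, 7 VMs each exceed 33/2 GB, and no two of those can share a host, so at least 7 hosts are needed.
A packing using 7 hosts:
  host 1: 24 + 9 = 33
  host 2: 23 + 10 = 33
  host 3: 21 + 9 = 30
  host 4: 21 + 8 = 29
  host 5: 19 + 8 + 5 = 32
  host 6: 19 = 19
  host 7: 19 = 19
This matches the lower bound, so 7 is optimal.

7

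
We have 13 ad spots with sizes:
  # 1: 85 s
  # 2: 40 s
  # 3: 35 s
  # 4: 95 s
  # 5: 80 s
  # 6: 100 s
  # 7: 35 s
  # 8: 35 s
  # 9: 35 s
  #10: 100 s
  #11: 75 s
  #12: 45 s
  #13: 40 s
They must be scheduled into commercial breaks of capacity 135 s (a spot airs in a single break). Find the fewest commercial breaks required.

Total = 100 + 100 + 95 + 85 + 80 + 75 + 45 + 40 + 40 + 35 + 35 + 35 + 35 = 800 s.
Lower bound: ⌈800/135⌉ = 6 commercial breaks.
A packing using 7 commercial breaks:
  break 1: 100 + 35 = 135
  break 2: 100 + 35 = 135
  break 3: 95 + 40 = 135
  break 4: 85 + 45 = 130
  break 5: 80 + 40 = 120
  break 6: 75 + 35 = 110
  break 7: 35 = 35
No arrangement into 6 commercial breaks stays within capacity, so 7 is optimal.

7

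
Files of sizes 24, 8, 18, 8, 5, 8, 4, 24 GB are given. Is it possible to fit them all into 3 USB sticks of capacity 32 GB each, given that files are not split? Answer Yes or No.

Total = 99 GB; ⌈99/32⌉ = 4.
At least 4 USB sticks are required, but only 3 are allowed.

No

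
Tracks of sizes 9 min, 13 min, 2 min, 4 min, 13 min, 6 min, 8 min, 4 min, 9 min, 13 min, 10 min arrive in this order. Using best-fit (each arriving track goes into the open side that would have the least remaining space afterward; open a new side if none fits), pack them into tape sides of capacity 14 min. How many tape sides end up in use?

8

  9 → side 1 (new)  [load 9/14]
  13 → side 2 (new)  [load 13/14]
  2 → side 1  [load 11/14]
  4 → side 3 (new)  [load 4/14]
  13 → side 4 (new)  [load 13/14]
  6 → side 3  [load 10/14]
  8 → side 5 (new)  [load 8/14]
  4 → side 3  [load 14/14]
  9 → side 6 (new)  [load 9/14]
  13 → side 7 (new)  [load 13/14]
  10 → side 8 (new)  [load 10/14]
8 tape sides opened.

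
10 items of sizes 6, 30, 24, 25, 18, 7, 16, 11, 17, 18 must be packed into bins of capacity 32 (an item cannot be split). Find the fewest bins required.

Total = 30 + 25 + 24 + 18 + 18 + 17 + 16 + 11 + 7 + 6 = 172.
Lower bound: ⌈172/32⌉ = 6 bins.
A packing using 7 bins:
  bin 1: 30 = 30
  bin 2: 25 + 7 = 32
  bin 3: 24 + 6 = 30
  bin 4: 18 + 11 = 29
  bin 5: 18 = 18
  bin 6: 17 = 17
  bin 7: 16 = 16
No arrangement into 6 bins stays within capacity, so 7 is optimal.

7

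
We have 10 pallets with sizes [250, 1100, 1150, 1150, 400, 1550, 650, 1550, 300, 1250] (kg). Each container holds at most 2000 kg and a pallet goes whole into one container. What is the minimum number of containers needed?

6

Total = 1550 + 1550 + 1250 + 1150 + 1150 + 1100 + 650 + 400 + 300 + 250 = 9350 kg.
Lower bound: ⌈9350/2000⌉ = 5 containers.
Also, 6 pallets each exceed 1000 kg, and no two of those can share a container, so at least 6 containers are needed.
A packing using 6 containers:
  container 1: 1550 + 400 = 1950
  container 2: 1550 + 300 = 1850
  container 3: 1250 + 650 = 1900
  container 4: 1150 + 250 = 1400
  container 5: 1150 = 1150
  container 6: 1100 = 1100
This matches the lower bound, so 6 is optimal.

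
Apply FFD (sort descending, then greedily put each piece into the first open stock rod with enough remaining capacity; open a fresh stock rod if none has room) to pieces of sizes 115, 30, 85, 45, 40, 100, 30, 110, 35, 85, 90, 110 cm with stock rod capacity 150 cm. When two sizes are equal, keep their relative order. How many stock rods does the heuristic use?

Sorted descending: 115, 110, 110, 100, 90, 85, 85, 45, 40, 35, 30, 30.
  115 → stock rod 1 (new)  [load 115/150]
  110 → stock rod 2 (new)  [load 110/150]
  110 → stock rod 3 (new)  [load 110/150]
  100 → stock rod 4 (new)  [load 100/150]
  90 → stock rod 5 (new)  [load 90/150]
  85 → stock rod 6 (new)  [load 85/150]
  85 → stock rod 7 (new)  [load 85/150]
  45 → stock rod 4  [load 145/150]
  40 → stock rod 2  [load 150/150]
  35 → stock rod 1  [load 150/150]
  30 → stock rod 3  [load 140/150]
  30 → stock rod 5  [load 120/150]
7 stock rods opened.

7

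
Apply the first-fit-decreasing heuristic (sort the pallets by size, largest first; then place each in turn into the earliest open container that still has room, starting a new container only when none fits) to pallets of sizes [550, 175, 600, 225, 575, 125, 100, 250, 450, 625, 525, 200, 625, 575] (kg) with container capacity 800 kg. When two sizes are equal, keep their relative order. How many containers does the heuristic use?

Sorted descending: 625, 625, 600, 575, 575, 550, 525, 450, 250, 225, 200, 175, 125, 100.
  625 → container 1 (new)  [load 625/800]
  625 → container 2 (new)  [load 625/800]
  600 → container 3 (new)  [load 600/800]
  575 → container 4 (new)  [load 575/800]
  575 → container 5 (new)  [load 575/800]
  550 → container 6 (new)  [load 550/800]
  525 → container 7 (new)  [load 525/800]
  450 → container 8 (new)  [load 450/800]
  250 → container 6  [load 800/800]
  225 → container 4  [load 800/800]
  200 → container 3  [load 800/800]
  175 → container 1  [load 800/800]
  125 → container 2  [load 750/800]
  100 → container 5  [load 675/800]
8 containers opened.

8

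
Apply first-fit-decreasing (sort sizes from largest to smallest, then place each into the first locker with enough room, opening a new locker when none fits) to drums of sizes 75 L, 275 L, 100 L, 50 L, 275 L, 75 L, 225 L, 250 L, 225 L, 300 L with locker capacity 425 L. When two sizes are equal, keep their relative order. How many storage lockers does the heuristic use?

Sorted descending: 300, 275, 275, 250, 225, 225, 100, 75, 75, 50.
  300 → locker 1 (new)  [load 300/425]
  275 → locker 2 (new)  [load 275/425]
  275 → locker 3 (new)  [load 275/425]
  250 → locker 4 (new)  [load 250/425]
  225 → locker 5 (new)  [load 225/425]
  225 → locker 6 (new)  [load 225/425]
  100 → locker 1  [load 400/425]
  75 → locker 2  [load 350/425]
  75 → locker 2  [load 425/425]
  50 → locker 3  [load 325/425]
6 storage lockers opened.

6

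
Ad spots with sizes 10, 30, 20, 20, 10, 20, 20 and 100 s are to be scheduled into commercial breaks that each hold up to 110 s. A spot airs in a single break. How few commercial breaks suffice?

Total = 100 + 30 + 20 + 20 + 20 + 20 + 10 + 10 = 230 s.
Lower bound: ⌈230/110⌉ = 3 commercial breaks.
A packing using 3 commercial breaks:
  break 1: 100 + 10 = 110
  break 2: 30 + 20 + 20 + 20 + 20 = 110
  break 3: 10 = 10
This matches the lower bound, so 3 is optimal.

3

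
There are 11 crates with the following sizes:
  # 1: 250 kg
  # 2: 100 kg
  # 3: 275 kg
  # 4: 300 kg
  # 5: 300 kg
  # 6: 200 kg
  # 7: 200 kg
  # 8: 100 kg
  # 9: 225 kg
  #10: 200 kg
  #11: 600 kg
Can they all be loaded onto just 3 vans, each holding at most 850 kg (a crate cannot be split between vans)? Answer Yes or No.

No

Total = 2750 kg; ⌈2750/850⌉ = 4.
At least 4 vans are required, but only 3 are allowed.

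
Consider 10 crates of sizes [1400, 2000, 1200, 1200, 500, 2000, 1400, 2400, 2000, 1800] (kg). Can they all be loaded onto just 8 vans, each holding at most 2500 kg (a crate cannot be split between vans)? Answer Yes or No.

A valid assignment using 8 vans:
  van 1: 2400 = 2400
  van 2: 2000 + 500 = 2500
  van 3: 2000 = 2000
  van 4: 2000 = 2000
  van 5: 1800 = 1800
  van 6: 1400 = 1400
  van 7: 1400 = 1400
  van 8: 1200 + 1200 = 2400
Every load is within 2500 kg, so 8 vans suffice.

Yes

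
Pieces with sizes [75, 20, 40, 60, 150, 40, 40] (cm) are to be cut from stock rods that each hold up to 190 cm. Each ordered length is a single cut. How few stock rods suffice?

3

Total = 150 + 75 + 60 + 40 + 40 + 40 + 20 = 425 cm.
Lower bound: ⌈425/190⌉ = 3 stock rods.
A packing using 3 stock rods:
  stock rod 1: 150 + 40 = 190
  stock rod 2: 75 + 60 + 40 = 175
  stock rod 3: 40 + 20 = 60
This matches the lower bound, so 3 is optimal.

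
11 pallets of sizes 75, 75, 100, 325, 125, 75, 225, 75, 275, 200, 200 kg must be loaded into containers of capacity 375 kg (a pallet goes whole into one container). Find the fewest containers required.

Total = 325 + 275 + 225 + 200 + 200 + 125 + 100 + 75 + 75 + 75 + 75 = 1750 kg.
Lower bound: ⌈1750/375⌉ = 5 containers.
A packing using 5 containers:
  container 1: 325 = 325
  container 2: 275 + 100 = 375
  container 3: 225 + 125 = 350
  container 4: 200 + 75 + 75 = 350
  container 5: 200 + 75 + 75 = 350
This matches the lower bound, so 5 is optimal.

5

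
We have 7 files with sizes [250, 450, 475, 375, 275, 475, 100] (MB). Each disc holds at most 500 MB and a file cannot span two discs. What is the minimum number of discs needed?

Total = 475 + 475 + 450 + 375 + 275 + 250 + 100 = 2400 MB.
Lower bound: ⌈2400/500⌉ = 5 discs.
A packing using 6 discs:
  disc 1: 475 = 475
  disc 2: 475 = 475
  disc 3: 450 = 450
  disc 4: 375 + 100 = 475
  disc 5: 275 = 275
  disc 6: 250 = 250
No arrangement into 5 discs stays within capacity, so 6 is optimal.

6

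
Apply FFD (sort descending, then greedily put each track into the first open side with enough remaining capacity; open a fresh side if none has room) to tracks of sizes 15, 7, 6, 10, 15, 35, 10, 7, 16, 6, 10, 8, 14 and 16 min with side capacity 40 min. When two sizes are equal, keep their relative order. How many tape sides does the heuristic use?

5

Sorted descending: 35, 16, 16, 15, 15, 14, 10, 10, 10, 8, 7, 7, 6, 6.
  35 → side 1 (new)  [load 35/40]
  16 → side 2 (new)  [load 16/40]
  16 → side 2  [load 32/40]
  15 → side 3 (new)  [load 15/40]
  15 → side 3  [load 30/40]
  14 → side 4 (new)  [load 14/40]
  10 → side 3  [load 40/40]
  10 → side 4  [load 24/40]
  10 → side 4  [load 34/40]
  8 → side 2  [load 40/40]
  7 → side 5 (new)  [load 7/40]
  7 → side 5  [load 14/40]
  6 → side 4  [load 40/40]
  6 → side 5  [load 20/40]
5 tape sides opened.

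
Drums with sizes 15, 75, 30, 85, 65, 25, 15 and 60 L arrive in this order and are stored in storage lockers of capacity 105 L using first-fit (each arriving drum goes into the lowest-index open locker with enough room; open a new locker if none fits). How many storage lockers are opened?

  15 → locker 1 (new)  [load 15/105]
  75 → locker 1  [load 90/105]
  30 → locker 2 (new)  [load 30/105]
  85 → locker 3 (new)  [load 85/105]
  65 → locker 2  [load 95/105]
  25 → locker 4 (new)  [load 25/105]
  15 → locker 1  [load 105/105]
  60 → locker 4  [load 85/105]
4 storage lockers opened.

4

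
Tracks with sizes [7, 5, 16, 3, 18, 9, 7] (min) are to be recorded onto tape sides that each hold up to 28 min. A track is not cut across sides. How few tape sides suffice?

Total = 18 + 16 + 9 + 7 + 7 + 5 + 3 = 65 min.
Lower bound: ⌈65/28⌉ = 3 tape sides.
A packing using 3 tape sides:
  side 1: 18 + 9 = 27
  side 2: 16 + 7 + 5 = 28
  side 3: 7 + 3 = 10
This matches the lower bound, so 3 is optimal.

3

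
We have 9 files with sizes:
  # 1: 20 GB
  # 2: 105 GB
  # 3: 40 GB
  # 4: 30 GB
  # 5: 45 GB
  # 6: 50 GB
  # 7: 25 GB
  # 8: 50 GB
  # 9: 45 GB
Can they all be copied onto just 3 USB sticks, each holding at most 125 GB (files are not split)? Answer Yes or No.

No

Total = 410 GB; ⌈410/125⌉ = 4.
At least 4 USB sticks are required, but only 3 are allowed.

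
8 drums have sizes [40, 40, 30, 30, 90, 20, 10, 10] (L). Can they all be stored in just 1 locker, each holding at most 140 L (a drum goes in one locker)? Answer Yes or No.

Total = 270 L; ⌈270/140⌉ = 2.
At least 2 storage lockers are required, but only 1 is allowed.

No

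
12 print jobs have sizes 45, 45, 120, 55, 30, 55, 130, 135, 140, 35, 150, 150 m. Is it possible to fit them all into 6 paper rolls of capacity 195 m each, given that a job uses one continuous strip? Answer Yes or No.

Yes

A valid assignment using 6 paper rolls:
  roll 1: 150 + 45 = 195
  roll 2: 150 + 45 = 195
  roll 3: 140 + 55 = 195
  roll 4: 135 + 55 = 190
  roll 5: 130 + 35 + 30 = 195
  roll 6: 120 = 120
Every load is within 195 m, so 6 paper rolls suffice.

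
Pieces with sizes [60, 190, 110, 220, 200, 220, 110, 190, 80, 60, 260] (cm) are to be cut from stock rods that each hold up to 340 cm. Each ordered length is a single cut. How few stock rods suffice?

Total = 260 + 220 + 220 + 200 + 190 + 190 + 110 + 110 + 80 + 60 + 60 = 1700 cm.
Lower bound: ⌈1700/340⌉ = 5 stock rods.
Also, 6 pieces each exceed 170 cm, and no two of those can share a stock rod, so at least 6 stock rods are needed.
A packing using 6 stock rods:
  stock rod 1: 260 + 80 = 340
  stock rod 2: 220 + 110 = 330
  stock rod 3: 220 + 110 = 330
  stock rod 4: 200 + 60 + 60 = 320
  stock rod 5: 190 = 190
  stock rod 6: 190 = 190
This matches the lower bound, so 6 is optimal.

6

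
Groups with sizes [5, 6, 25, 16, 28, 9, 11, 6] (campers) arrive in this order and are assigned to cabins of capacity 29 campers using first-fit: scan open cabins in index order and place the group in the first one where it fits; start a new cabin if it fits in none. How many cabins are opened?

4

  5 → cabin 1 (new)  [load 5/29]
  6 → cabin 1  [load 11/29]
  25 → cabin 2 (new)  [load 25/29]
  16 → cabin 1  [load 27/29]
  28 → cabin 3 (new)  [load 28/29]
  9 → cabin 4 (new)  [load 9/29]
  11 → cabin 4  [load 20/29]
  6 → cabin 4  [load 26/29]
4 cabins opened.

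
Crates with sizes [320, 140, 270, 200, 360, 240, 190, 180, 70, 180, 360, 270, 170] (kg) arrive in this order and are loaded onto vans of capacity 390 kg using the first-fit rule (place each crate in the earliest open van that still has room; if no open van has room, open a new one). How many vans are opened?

  320 → van 1 (new)  [load 320/390]
  140 → van 2 (new)  [load 140/390]
  270 → van 3 (new)  [load 270/390]
  200 → van 2  [load 340/390]
  360 → van 4 (new)  [load 360/390]
  240 → van 5 (new)  [load 240/390]
  190 → van 6 (new)  [load 190/390]
  180 → van 6  [load 370/390]
  70 → van 1  [load 390/390]
  180 → van 7 (new)  [load 180/390]
  360 → van 8 (new)  [load 360/390]
  270 → van 9 (new)  [load 270/390]
  170 → van 7  [load 350/390]
9 vans opened.

9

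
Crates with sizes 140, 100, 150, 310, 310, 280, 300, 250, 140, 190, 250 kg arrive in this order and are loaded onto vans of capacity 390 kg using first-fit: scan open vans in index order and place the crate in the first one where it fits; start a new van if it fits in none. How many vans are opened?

8

  140 → van 1 (new)  [load 140/390]
  100 → van 1  [load 240/390]
  150 → van 1  [load 390/390]
  310 → van 2 (new)  [load 310/390]
  310 → van 3 (new)  [load 310/390]
  280 → van 4 (new)  [load 280/390]
  300 → van 5 (new)  [load 300/390]
  250 → van 6 (new)  [load 250/390]
  140 → van 6  [load 390/390]
  190 → van 7 (new)  [load 190/390]
  250 → van 8 (new)  [load 250/390]
8 vans opened.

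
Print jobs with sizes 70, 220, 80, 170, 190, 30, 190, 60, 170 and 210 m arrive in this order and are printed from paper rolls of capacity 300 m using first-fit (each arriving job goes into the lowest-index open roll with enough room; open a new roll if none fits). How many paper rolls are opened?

6

  70 → roll 1 (new)  [load 70/300]
  220 → roll 1  [load 290/300]
  80 → roll 2 (new)  [load 80/300]
  170 → roll 2  [load 250/300]
  190 → roll 3 (new)  [load 190/300]
  30 → roll 2  [load 280/300]
  190 → roll 4 (new)  [load 190/300]
  60 → roll 3  [load 250/300]
  170 → roll 5 (new)  [load 170/300]
  210 → roll 6 (new)  [load 210/300]
6 paper rolls opened.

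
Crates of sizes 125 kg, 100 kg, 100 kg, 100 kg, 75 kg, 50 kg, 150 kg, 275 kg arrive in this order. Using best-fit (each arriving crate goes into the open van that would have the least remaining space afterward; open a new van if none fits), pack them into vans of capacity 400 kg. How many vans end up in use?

3

  125 → van 1 (new)  [load 125/400]
  100 → van 1  [load 225/400]
  100 → van 1  [load 325/400]
  100 → van 2 (new)  [load 100/400]
  75 → van 1  [load 400/400]
  50 → van 2  [load 150/400]
  150 → van 2  [load 300/400]
  275 → van 3 (new)  [load 275/400]
3 vans opened.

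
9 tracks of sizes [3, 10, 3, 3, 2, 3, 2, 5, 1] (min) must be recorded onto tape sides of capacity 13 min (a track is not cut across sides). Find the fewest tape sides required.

3

Total = 10 + 5 + 3 + 3 + 3 + 3 + 2 + 2 + 1 = 32 min.
Lower bound: ⌈32/13⌉ = 3 tape sides.
A packing using 3 tape sides:
  side 1: 10 + 3 = 13
  side 2: 5 + 3 + 3 + 2 = 13
  side 3: 3 + 2 + 1 = 6
This matches the lower bound, so 3 is optimal.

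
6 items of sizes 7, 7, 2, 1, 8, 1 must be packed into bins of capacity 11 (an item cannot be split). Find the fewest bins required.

3

Total = 8 + 7 + 7 + 2 + 1 + 1 = 26.
Lower bound: ⌈26/11⌉ = 3 bins.
A packing using 3 bins:
  bin 1: 8 + 2 + 1 = 11
  bin 2: 7 + 1 = 8
  bin 3: 7 = 7
This matches the lower bound, so 3 is optimal.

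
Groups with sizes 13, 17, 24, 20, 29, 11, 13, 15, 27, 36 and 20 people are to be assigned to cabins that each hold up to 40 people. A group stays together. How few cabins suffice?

6

Total = 36 + 29 + 27 + 24 + 20 + 20 + 17 + 15 + 13 + 13 + 11 = 225 people.
Lower bound: ⌈225/40⌉ = 6 cabins.
A packing using 6 cabins:
  cabin 1: 36 = 36
  cabin 2: 29 + 11 = 40
  cabin 3: 27 + 13 = 40
  cabin 4: 24 + 15 = 39
  cabin 5: 20 + 20 = 40
  cabin 6: 17 + 13 = 30
This matches the lower bound, so 6 is optimal.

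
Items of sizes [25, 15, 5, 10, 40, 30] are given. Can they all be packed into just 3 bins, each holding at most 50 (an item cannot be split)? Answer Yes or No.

Yes

A valid assignment using 3 bins:
  bin 1: 40 + 10 = 50
  bin 2: 30 + 15 + 5 = 50
  bin 3: 25 = 25
Every load is within 50, so 3 bins suffice.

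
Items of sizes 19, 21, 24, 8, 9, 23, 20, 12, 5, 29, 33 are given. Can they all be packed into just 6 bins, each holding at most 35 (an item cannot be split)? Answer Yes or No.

No

Total = 203; ⌈203/35⌉ = 6.
7 items each exceed half the capacity and cannot share a bin, forcing at least 7 bins.
At least 7 bins are required, but only 6 are allowed.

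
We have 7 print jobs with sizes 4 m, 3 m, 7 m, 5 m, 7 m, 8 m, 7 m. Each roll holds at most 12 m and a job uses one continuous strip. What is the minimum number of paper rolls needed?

Total = 8 + 7 + 7 + 7 + 5 + 4 + 3 = 41 m.
Lower bound: ⌈41/12⌉ = 4 paper rolls.
A packing using 4 paper rolls:
  roll 1: 8 + 4 = 12
  roll 2: 7 + 5 = 12
  roll 3: 7 + 3 = 10
  roll 4: 7 = 7
This matches the lower bound, so 4 is optimal.

4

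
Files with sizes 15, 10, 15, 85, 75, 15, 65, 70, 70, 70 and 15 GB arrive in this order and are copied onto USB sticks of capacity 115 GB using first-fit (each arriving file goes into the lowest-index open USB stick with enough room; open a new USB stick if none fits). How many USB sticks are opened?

  15 → USB stick 1 (new)  [load 15/115]
  10 → USB stick 1  [load 25/115]
  15 → USB stick 1  [load 40/115]
  85 → USB stick 2 (new)  [load 85/115]
  75 → USB stick 1  [load 115/115]
  15 → USB stick 2  [load 100/115]
  65 → USB stick 3 (new)  [load 65/115]
  70 → USB stick 4 (new)  [load 70/115]
  70 → USB stick 5 (new)  [load 70/115]
  70 → USB stick 6 (new)  [load 70/115]
  15 → USB stick 2  [load 115/115]
6 USB sticks opened.

6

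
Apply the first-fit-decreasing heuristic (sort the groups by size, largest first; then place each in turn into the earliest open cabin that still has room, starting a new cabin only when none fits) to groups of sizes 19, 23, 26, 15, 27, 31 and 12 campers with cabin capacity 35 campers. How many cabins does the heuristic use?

5

Sorted descending: 31, 27, 26, 23, 19, 15, 12.
  31 → cabin 1 (new)  [load 31/35]
  27 → cabin 2 (new)  [load 27/35]
  26 → cabin 3 (new)  [load 26/35]
  23 → cabin 4 (new)  [load 23/35]
  19 → cabin 5 (new)  [load 19/35]
  15 → cabin 5  [load 34/35]
  12 → cabin 4  [load 35/35]
5 cabins opened.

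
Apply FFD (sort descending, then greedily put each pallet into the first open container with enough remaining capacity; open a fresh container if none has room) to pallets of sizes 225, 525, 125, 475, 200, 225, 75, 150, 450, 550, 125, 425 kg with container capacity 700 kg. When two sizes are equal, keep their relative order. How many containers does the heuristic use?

Sorted descending: 550, 525, 475, 450, 425, 225, 225, 200, 150, 125, 125, 75.
  550 → container 1 (new)  [load 550/700]
  525 → container 2 (new)  [load 525/700]
  475 → container 3 (new)  [load 475/700]
  450 → container 4 (new)  [load 450/700]
  425 → container 5 (new)  [load 425/700]
  225 → container 3  [load 700/700]
  225 → container 4  [load 675/700]
  200 → container 5  [load 625/700]
  150 → container 1  [load 700/700]
  125 → container 2  [load 650/700]
  125 → container 6 (new)  [load 125/700]
  75 → container 5  [load 700/700]
6 containers opened.

6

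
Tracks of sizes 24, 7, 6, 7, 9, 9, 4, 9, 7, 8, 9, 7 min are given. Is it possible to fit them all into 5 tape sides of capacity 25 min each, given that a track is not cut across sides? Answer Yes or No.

A valid assignment using 5 tape sides:
  side 1: 24 = 24
  side 2: 9 + 9 + 7 = 25
  side 3: 9 + 9 + 7 = 25
  side 4: 8 + 7 + 7 = 22
  side 5: 6 + 4 = 10
Every load is within 25 min, so 5 tape sides suffice.

Yes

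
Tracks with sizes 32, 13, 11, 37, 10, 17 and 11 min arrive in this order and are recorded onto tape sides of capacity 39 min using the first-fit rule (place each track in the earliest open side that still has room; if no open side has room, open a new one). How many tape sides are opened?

  32 → side 1 (new)  [load 32/39]
  13 → side 2 (new)  [load 13/39]
  11 → side 2  [load 24/39]
  37 → side 3 (new)  [load 37/39]
  10 → side 2  [load 34/39]
  17 → side 4 (new)  [load 17/39]
  11 → side 4  [load 28/39]
4 tape sides opened.

4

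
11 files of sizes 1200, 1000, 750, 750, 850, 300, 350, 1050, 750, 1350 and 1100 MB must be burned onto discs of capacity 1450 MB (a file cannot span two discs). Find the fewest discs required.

Total = 1350 + 1200 + 1100 + 1050 + 1000 + 850 + 750 + 750 + 750 + 350 + 300 = 9450 MB.
Lower bound: ⌈9450/1450⌉ = 7 discs.
Also, 9 files each exceed 725 MB, and no two of those can share a disc, so at least 9 discs are needed.
A packing using 9 discs:
  disc 1: 1350 = 1350
  disc 2: 1200 = 1200
  disc 3: 1100 + 350 = 1450
  disc 4: 1050 + 300 = 1350
  disc 5: 1000 = 1000
  disc 6: 850 = 850
  disc 7: 750 = 750
  disc 8: 750 = 750
  disc 9: 750 = 750
This matches the lower bound, so 9 is optimal.

9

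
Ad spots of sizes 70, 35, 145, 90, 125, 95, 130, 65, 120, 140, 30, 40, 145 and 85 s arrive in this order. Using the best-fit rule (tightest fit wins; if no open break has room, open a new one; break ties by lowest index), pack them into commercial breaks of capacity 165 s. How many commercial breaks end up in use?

10

  70 → break 1 (new)  [load 70/165]
  35 → break 1  [load 105/165]
  145 → break 2 (new)  [load 145/165]
  90 → break 3 (new)  [load 90/165]
  125 → break 4 (new)  [load 125/165]
  95 → break 5 (new)  [load 95/165]
  130 → break 6 (new)  [load 130/165]
  65 → break 5  [load 160/165]
  120 → break 7 (new)  [load 120/165]
  140 → break 8 (new)  [load 140/165]
  30 → break 6  [load 160/165]
  40 → break 4  [load 165/165]
  145 → break 9 (new)  [load 145/165]
  85 → break 10 (new)  [load 85/165]
10 commercial breaks opened.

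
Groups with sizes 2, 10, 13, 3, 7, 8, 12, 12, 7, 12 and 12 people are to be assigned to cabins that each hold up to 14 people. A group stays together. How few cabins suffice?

8

Total = 13 + 12 + 12 + 12 + 12 + 10 + 8 + 7 + 7 + 3 + 2 = 98 people.
Lower bound: ⌈98/14⌉ = 7 cabins.
A packing using 8 cabins:
  cabin 1: 13 = 13
  cabin 2: 12 + 2 = 14
  cabin 3: 12 = 12
  cabin 4: 12 = 12
  cabin 5: 12 = 12
  cabin 6: 10 + 3 = 13
  cabin 7: 8 = 8
  cabin 8: 7 + 7 = 14
No arrangement into 7 cabins stays within capacity, so 8 is optimal.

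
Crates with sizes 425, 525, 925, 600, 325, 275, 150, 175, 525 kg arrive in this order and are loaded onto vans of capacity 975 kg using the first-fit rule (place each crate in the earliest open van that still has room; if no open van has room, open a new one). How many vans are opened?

5

  425 → van 1 (new)  [load 425/975]
  525 → van 1  [load 950/975]
  925 → van 2 (new)  [load 925/975]
  600 → van 3 (new)  [load 600/975]
  325 → van 3  [load 925/975]
  275 → van 4 (new)  [load 275/975]
  150 → van 4  [load 425/975]
  175 → van 4  [load 600/975]
  525 → van 5 (new)  [load 525/975]
5 vans opened.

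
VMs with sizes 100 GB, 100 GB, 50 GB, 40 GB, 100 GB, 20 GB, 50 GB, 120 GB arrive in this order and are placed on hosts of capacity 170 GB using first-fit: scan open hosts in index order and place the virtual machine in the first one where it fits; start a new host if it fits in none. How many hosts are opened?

  100 → host 1 (new)  [load 100/170]
  100 → host 2 (new)  [load 100/170]
  50 → host 1  [load 150/170]
  40 → host 2  [load 140/170]
  100 → host 3 (new)  [load 100/170]
  20 → host 1  [load 170/170]
  50 → host 3  [load 150/170]
  120 → host 4 (new)  [load 120/170]
4 hosts opened.

4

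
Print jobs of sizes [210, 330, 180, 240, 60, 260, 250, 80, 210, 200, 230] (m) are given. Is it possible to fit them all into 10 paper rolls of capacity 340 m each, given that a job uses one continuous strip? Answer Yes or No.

A valid assignment using 9 paper rolls:
  roll 1: 330 = 330
  roll 2: 260 + 80 = 340
  roll 3: 250 + 60 = 310
  roll 4: 240 = 240
  roll 5: 230 = 230
  roll 6: 210 = 210
  roll 7: 210 = 210
  roll 8: 200 = 200
  roll 9: 180 = 180
That uses only 9 ≤ 10, so 10 paper rolls are enough.

Yes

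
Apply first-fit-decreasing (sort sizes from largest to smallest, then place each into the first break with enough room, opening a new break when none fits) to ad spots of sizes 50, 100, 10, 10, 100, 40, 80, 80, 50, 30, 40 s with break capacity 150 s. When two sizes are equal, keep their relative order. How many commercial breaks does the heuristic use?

Sorted descending: 100, 100, 80, 80, 50, 50, 40, 40, 30, 10, 10.
  100 → break 1 (new)  [load 100/150]
  100 → break 2 (new)  [load 100/150]
  80 → break 3 (new)  [load 80/150]
  80 → break 4 (new)  [load 80/150]
  50 → break 1  [load 150/150]
  50 → break 2  [load 150/150]
  40 → break 3  [load 120/150]
  40 → break 4  [load 120/150]
  30 → break 3  [load 150/150]
  10 → break 4  [load 130/150]
  10 → break 4  [load 140/150]
4 commercial breaks opened.

4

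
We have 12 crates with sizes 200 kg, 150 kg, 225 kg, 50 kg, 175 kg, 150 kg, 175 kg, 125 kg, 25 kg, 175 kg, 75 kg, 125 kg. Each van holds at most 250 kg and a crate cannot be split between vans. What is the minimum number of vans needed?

Total = 225 + 200 + 175 + 175 + 175 + 150 + 150 + 125 + 125 + 75 + 50 + 25 = 1650 kg.
Lower bound: ⌈1650/250⌉ = 7 vans.
A packing using 8 vans:
  van 1: 225 + 25 = 250
  van 2: 200 + 50 = 250
  van 3: 175 + 75 = 250
  van 4: 175 = 175
  van 5: 175 = 175
  van 6: 150 = 150
  van 7: 150 = 150
  van 8: 125 + 125 = 250
No arrangement into 7 vans stays within capacity, so 8 is optimal.

8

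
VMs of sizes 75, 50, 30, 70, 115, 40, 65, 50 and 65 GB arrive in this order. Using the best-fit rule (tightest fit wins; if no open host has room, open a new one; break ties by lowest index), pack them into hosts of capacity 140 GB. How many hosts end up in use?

  75 → host 1 (new)  [load 75/140]
  50 → host 1  [load 125/140]
  30 → host 2 (new)  [load 30/140]
  70 → host 2  [load 100/140]
  115 → host 3 (new)  [load 115/140]
  40 → host 2  [load 140/140]
  65 → host 4 (new)  [load 65/140]
  50 → host 4  [load 115/140]
  65 → host 5 (new)  [load 65/140]
5 hosts opened.

5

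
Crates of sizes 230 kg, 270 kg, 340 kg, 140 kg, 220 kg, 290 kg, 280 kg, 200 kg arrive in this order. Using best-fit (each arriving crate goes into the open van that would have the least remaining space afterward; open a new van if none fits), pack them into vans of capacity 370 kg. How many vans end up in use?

7

  230 → van 1 (new)  [load 230/370]
  270 → van 2 (new)  [load 270/370]
  340 → van 3 (new)  [load 340/370]
  140 → van 1  [load 370/370]
  220 → van 4 (new)  [load 220/370]
  290 → van 5 (new)  [load 290/370]
  280 → van 6 (new)  [load 280/370]
  200 → van 7 (new)  [load 200/370]
7 vans opened.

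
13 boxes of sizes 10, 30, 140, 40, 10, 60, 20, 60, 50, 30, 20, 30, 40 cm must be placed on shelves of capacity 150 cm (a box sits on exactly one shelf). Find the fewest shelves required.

Total = 140 + 60 + 60 + 50 + 40 + 40 + 30 + 30 + 30 + 20 + 20 + 10 + 10 = 540 cm.
Lower bound: ⌈540/150⌉ = 4 shelves.
A packing using 4 shelves:
  shelf 1: 140 + 10 = 150
  shelf 2: 60 + 60 + 30 = 150
  shelf 3: 50 + 40 + 40 + 20 = 150
  shelf 4: 30 + 30 + 20 + 10 = 90
This matches the lower bound, so 4 is optimal.

4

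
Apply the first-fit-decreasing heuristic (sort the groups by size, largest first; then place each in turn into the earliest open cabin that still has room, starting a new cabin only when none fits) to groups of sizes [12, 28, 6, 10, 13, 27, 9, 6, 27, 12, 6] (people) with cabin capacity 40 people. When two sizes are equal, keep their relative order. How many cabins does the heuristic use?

4

Sorted descending: 28, 27, 27, 13, 12, 12, 10, 9, 6, 6, 6.
  28 → cabin 1 (new)  [load 28/40]
  27 → cabin 2 (new)  [load 27/40]
  27 → cabin 3 (new)  [load 27/40]
  13 → cabin 2  [load 40/40]
  12 → cabin 1  [load 40/40]
  12 → cabin 3  [load 39/40]
  10 → cabin 4 (new)  [load 10/40]
  9 → cabin 4  [load 19/40]
  6 → cabin 4  [load 25/40]
  6 → cabin 4  [load 31/40]
  6 → cabin 4  [load 37/40]
4 cabins opened.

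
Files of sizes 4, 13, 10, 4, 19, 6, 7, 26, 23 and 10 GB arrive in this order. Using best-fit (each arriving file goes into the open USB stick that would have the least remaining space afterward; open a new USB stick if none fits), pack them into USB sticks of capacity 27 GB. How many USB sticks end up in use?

  4 → USB stick 1 (new)  [load 4/27]
  13 → USB stick 1  [load 17/27]
  10 → USB stick 1  [load 27/27]
  4 → USB stick 2 (new)  [load 4/27]
  19 → USB stick 2  [load 23/27]
  6 → USB stick 3 (new)  [load 6/27]
  7 → USB stick 3  [load 13/27]
  26 → USB stick 4 (new)  [load 26/27]
  23 → USB stick 5 (new)  [load 23/27]
  10 → USB stick 3  [load 23/27]
5 USB sticks opened.

5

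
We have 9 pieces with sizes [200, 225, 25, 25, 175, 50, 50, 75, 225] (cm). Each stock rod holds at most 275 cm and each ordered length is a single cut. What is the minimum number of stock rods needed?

4

Total = 225 + 225 + 200 + 175 + 75 + 50 + 50 + 25 + 25 = 1050 cm.
Lower bound: ⌈1050/275⌉ = 4 stock rods.
A packing using 4 stock rods:
  stock rod 1: 225 + 50 = 275
  stock rod 2: 225 + 50 = 275
  stock rod 3: 200 + 75 = 275
  stock rod 4: 175 + 25 + 25 = 225
This matches the lower bound, so 4 is optimal.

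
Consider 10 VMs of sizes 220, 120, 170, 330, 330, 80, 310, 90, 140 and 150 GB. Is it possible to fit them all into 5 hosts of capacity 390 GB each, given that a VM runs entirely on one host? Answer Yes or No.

No

Total = 1940 GB; ⌈1940/390⌉ = 5.
The bound of 5 does not rule out 5, but exhaustive search shows no assignment into 5 hosts of capacity 390 GB exists — the minimum is 6.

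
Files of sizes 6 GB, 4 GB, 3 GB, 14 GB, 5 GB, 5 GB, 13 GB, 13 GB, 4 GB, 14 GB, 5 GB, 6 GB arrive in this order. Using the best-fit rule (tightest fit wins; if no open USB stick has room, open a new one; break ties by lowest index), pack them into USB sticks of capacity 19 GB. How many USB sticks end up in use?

5

  6 → USB stick 1 (new)  [load 6/19]
  4 → USB stick 1  [load 10/19]
  3 → USB stick 1  [load 13/19]
  14 → USB stick 2 (new)  [load 14/19]
  5 → USB stick 2  [load 19/19]
  5 → USB stick 1  [load 18/19]
  13 → USB stick 3 (new)  [load 13/19]
  13 → USB stick 4 (new)  [load 13/19]
  4 → USB stick 3  [load 17/19]
  14 → USB stick 5 (new)  [load 14/19]
  5 → USB stick 5  [load 19/19]
  6 → USB stick 4  [load 19/19]
5 USB sticks opened.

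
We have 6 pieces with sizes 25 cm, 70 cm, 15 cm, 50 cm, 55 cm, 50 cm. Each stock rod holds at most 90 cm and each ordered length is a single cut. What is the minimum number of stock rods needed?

Total = 70 + 55 + 50 + 50 + 25 + 15 = 265 cm.
Lower bound: ⌈265/90⌉ = 3 stock rods.
Also, 4 pieces each exceed 45 cm, and no two of those can share a stock rod, so at least 4 stock rods are needed.
A packing using 4 stock rods:
  stock rod 1: 70 + 15 = 85
  stock rod 2: 55 + 25 = 80
  stock rod 3: 50 = 50
  stock rod 4: 50 = 50
This matches the lower bound, so 4 is optimal.

4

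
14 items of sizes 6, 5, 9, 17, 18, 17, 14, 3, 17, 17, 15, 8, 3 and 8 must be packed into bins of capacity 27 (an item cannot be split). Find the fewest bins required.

Total = 18 + 17 + 17 + 17 + 17 + 15 + 14 + 9 + 8 + 8 + 6 + 5 + 3 + 3 = 157.
Lower bound: ⌈157/27⌉ = 6 bins.
Also, 7 items each exceed 27/2, and no two of those can share a bin, so at least 7 bins are needed.
A packing using 7 bins:
  bin 1: 18 + 9 = 27
  bin 2: 17 + 8 = 25
  bin 3: 17 + 8 = 25
  bin 4: 17 + 6 + 3 = 26
  bin 5: 17 + 5 + 3 = 25
  bin 6: 15 = 15
  bin 7: 14 = 14
This matches the lower bound, so 7 is optimal.

7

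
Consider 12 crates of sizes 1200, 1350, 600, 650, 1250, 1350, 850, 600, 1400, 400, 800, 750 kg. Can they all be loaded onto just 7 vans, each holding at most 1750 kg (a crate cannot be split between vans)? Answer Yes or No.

Total = 11200 kg; ⌈11200/1750⌉ = 7.
The bound of 7 does not rule out 7, but exhaustive search shows no assignment into 7 vans of capacity 1750 kg exists — the minimum is 8.

No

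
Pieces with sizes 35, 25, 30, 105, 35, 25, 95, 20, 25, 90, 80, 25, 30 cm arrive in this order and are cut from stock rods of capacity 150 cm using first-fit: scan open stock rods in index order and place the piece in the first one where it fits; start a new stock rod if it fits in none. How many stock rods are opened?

5

  35 → stock rod 1 (new)  [load 35/150]
  25 → stock rod 1  [load 60/150]
  30 → stock rod 1  [load 90/150]
  105 → stock rod 2 (new)  [load 105/150]
  35 → stock rod 1  [load 125/150]
  25 → stock rod 1  [load 150/150]
  95 → stock rod 3 (new)  [load 95/150]
  20 → stock rod 2  [load 125/150]
  25 → stock rod 2  [load 150/150]
  90 → stock rod 4 (new)  [load 90/150]
  80 → stock rod 5 (new)  [load 80/150]
  25 → stock rod 3  [load 120/150]
  30 → stock rod 3  [load 150/150]
5 stock rods opened.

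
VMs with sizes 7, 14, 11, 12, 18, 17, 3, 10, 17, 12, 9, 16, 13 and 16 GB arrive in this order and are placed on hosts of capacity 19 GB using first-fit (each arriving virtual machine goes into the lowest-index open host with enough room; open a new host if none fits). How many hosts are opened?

11

  7 → host 1 (new)  [load 7/19]
  14 → host 2 (new)  [load 14/19]
  11 → host 1  [load 18/19]
  12 → host 3 (new)  [load 12/19]
  18 → host 4 (new)  [load 18/19]
  17 → host 5 (new)  [load 17/19]
  3 → host 2  [load 17/19]
  10 → host 6 (new)  [load 10/19]
  17 → host 7 (new)  [load 17/19]
  12 → host 8 (new)  [load 12/19]
  9 → host 6  [load 19/19]
  16 → host 9 (new)  [load 16/19]
  13 → host 10 (new)  [load 13/19]
  16 → host 11 (new)  [load 16/19]
11 hosts opened.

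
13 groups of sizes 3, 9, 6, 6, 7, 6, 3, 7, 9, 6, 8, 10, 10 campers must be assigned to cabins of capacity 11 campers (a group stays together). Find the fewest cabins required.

Total = 10 + 10 + 9 + 9 + 8 + 7 + 7 + 6 + 6 + 6 + 6 + 3 + 3 = 90 campers.
Lower bound: ⌈90/11⌉ = 9 cabins.
Also, 11 groups each exceed 11/2 campers, and no two of those can share a cabin, so at least 11 cabins are needed.
A packing using 11 cabins:
  cabin 1: 10 = 10
  cabin 2: 10 = 10
  cabin 3: 9 = 9
  cabin 4: 9 = 9
  cabin 5: 8 + 3 = 11
  cabin 6: 7 + 3 = 10
  cabin 7: 7 = 7
  cabin 8: 6 = 6
  cabin 9: 6 = 6
  cabin 10: 6 = 6
  cabin 11: 6 = 6
This matches the lower bound, so 11 is optimal.

11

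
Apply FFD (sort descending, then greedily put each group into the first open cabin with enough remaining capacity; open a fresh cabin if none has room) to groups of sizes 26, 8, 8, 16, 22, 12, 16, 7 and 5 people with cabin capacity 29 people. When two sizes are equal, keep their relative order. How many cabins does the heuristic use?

Sorted descending: 26, 22, 16, 16, 12, 8, 8, 7, 5.
  26 → cabin 1 (new)  [load 26/29]
  22 → cabin 2 (new)  [load 22/29]
  16 → cabin 3 (new)  [load 16/29]
  16 → cabin 4 (new)  [load 16/29]
  12 → cabin 3  [load 28/29]
  8 → cabin 4  [load 24/29]
  8 → cabin 5 (new)  [load 8/29]
  7 → cabin 2  [load 29/29]
  5 → cabin 4  [load 29/29]
5 cabins opened.

5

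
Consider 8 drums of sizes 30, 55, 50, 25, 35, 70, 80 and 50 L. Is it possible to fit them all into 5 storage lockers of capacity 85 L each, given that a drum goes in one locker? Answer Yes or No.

A valid assignment using 5 storage lockers:
  locker 1: 80 = 80
  locker 2: 70 = 70
  locker 3: 55 + 30 = 85
  locker 4: 50 + 35 = 85
  locker 5: 50 + 25 = 75
Every load is within 85 L, so 5 storage lockers suffice.

Yes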